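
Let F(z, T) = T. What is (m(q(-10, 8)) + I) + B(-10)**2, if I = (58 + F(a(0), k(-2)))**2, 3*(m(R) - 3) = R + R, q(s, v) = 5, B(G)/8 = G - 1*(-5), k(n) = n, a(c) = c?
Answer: 14227/3 ≈ 4742.3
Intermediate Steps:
B(G) = 40 + 8*G (B(G) = 8*(G - 1*(-5)) = 8*(G + 5) = 8*(5 + G) = 40 + 8*G)
m(R) = 3 + 2*R/3 (m(R) = 3 + (R + R)/3 = 3 + (2*R)/3 = 3 + 2*R/3)
I = 3136 (I = (58 - 2)**2 = 56**2 = 3136)
(m(q(-10, 8)) + I) + B(-10)**2 = ((3 + (2/3)*5) + 3136) + (40 + 8*(-10))**2 = ((3 + 10/3) + 3136) + (40 - 80)**2 = (19/3 + 3136) + (-40)**2 = 9427/3 + 1600 = 14227/3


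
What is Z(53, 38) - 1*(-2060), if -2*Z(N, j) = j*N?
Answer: 1053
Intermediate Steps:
Z(N, j) = -N*j/2 (Z(N, j) = -j*N/2 = -N*j/2)
Z(53, 38) - 1*(-2060) = -1/2*53*38 - 1*(-2060) = -1007 + 2060 = 1053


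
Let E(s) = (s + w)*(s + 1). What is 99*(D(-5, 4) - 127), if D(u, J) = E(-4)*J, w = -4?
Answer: -3069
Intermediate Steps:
E(s) = (1 + s)*(-4 + s) (E(s) = (s - 4)*(s + 1) = (-4 + s)*(1 + s) = (1 + s)*(-4 + s))
D(u, J) = 24*J (D(u, J) = (-4 + (-4)² - 3*(-4))*J = (-4 + 16 + 12)*J = 24*J)
99*(D(-5, 4) - 127) = 99*(24*4 - 127) = 99*(96 - 127) = 99*(-31) = -3069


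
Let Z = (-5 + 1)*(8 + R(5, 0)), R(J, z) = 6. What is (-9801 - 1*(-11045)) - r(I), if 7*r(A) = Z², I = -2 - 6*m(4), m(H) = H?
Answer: 796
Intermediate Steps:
I = -26 (I = -2 - 6*4 = -2 - 24 = -26)
Z = -56 (Z = (-5 + 1)*(8 + 6) = -4*14 = -56)
r(A) = 448 (r(A) = (⅐)*(-56)² = (⅐)*3136 = 448)
(-9801 - 1*(-11045)) - r(I) = (-9801 - 1*(-11045)) - 1*448 = (-9801 + 11045) - 448 = 1244 - 448 = 796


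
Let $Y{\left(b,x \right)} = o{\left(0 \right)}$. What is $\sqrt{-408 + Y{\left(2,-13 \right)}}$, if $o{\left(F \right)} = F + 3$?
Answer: $9 i \sqrt{5} \approx 20.125 i$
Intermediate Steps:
$o{\left(F \right)} = 3 + F$
$Y{\left(b,x \right)} = 3$ ($Y{\left(b,x \right)} = 3 + 0 = 3$)
$\sqrt{-408 + Y{\left(2,-13 \right)}} = \sqrt{-408 + 3} = \sqrt{-405} = 9 i \sqrt{5}$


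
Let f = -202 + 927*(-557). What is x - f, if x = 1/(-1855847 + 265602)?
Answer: 821426742544/1590245 ≈ 5.1654e+5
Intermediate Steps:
x = -1/1590245 (x = 1/(-1590245) = -1/1590245 ≈ -6.2883e-7)
f = -516541 (f = -202 - 516339 = -516541)
x - f = -1/1590245 - 1*(-516541) = -1/1590245 + 516541 = 821426742544/1590245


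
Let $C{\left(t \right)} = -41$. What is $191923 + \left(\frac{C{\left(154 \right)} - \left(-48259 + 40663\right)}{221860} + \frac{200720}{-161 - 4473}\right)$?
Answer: $\frac{19727139370919}{102809924} \approx 1.9188 \cdot 10^{5}$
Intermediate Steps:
$191923 + \left(\frac{C{\left(154 \right)} - \left(-48259 + 40663\right)}{221860} + \frac{200720}{-161 - 4473}\right) = 191923 + \left(\frac{-41 - \left(-48259 + 40663\right)}{221860} + \frac{200720}{-161 - 4473}\right) = 191923 + \left(\left(-41 - -7596\right) \frac{1}{221860} + \frac{200720}{-161 - 4473}\right) = 191923 + \left(\left(-41 + 7596\right) \frac{1}{221860} + \frac{200720}{-4634}\right) = 191923 + \left(7555 \cdot \frac{1}{221860} + 200720 \left(- \frac{1}{4634}\right)\right) = 191923 + \left(\frac{1511}{44372} - \frac{100360}{2317}\right) = 191923 - \frac{4449672933}{102809924} = \frac{19727139370919}{102809924}$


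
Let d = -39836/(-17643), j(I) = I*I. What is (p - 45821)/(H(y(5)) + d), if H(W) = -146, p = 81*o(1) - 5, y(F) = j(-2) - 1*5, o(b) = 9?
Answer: 795646371/2536042 ≈ 313.74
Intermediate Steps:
j(I) = I²
y(F) = -1 (y(F) = (-2)² - 1*5 = 4 - 5 = -1)
d = 39836/17643 (d = -39836*(-1/17643) = 39836/17643 ≈ 2.2579)
p = 724 (p = 81*9 - 5 = 729 - 5 = 724)
(p - 45821)/(H(y(5)) + d) = (724 - 45821)/(-146 + 39836/17643) = -45097/(-2536042/17643) = -45097*(-17643/2536042) = 795646371/2536042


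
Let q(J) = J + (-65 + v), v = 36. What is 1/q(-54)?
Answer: -1/83 ≈ -0.012048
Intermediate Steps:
q(J) = -29 + J (q(J) = J + (-65 + 36) = J - 29 = -29 + J)
1/q(-54) = 1/(-29 - 54) = 1/(-83) = -1/83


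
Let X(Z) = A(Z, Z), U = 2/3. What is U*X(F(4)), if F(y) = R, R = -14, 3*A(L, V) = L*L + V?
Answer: 364/9 ≈ 40.444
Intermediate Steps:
A(L, V) = V/3 + L²/3 (A(L, V) = (L*L + V)/3 = (L² + V)/3 = (V + L²)/3 = V/3 + L²/3)
F(y) = -14
U = ⅔ (U = 2*(⅓) = ⅔ ≈ 0.66667)
X(Z) = Z/3 + Z²/3
U*X(F(4)) = 2*((⅓)*(-14)*(1 - 14))/3 = 2*((⅓)*(-14)*(-13))/3 = (⅔)*(182/3) = 364/9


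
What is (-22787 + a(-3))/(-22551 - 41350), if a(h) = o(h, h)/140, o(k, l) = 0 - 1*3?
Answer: 3190183/8946140 ≈ 0.35660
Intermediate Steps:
o(k, l) = -3 (o(k, l) = 0 - 3 = -3)
a(h) = -3/140
(-22787 + a(-3))/(-22551 - 41350) = (-22787 - 3/140)/(-22551 - 41350) = -3190183/140/(-63901) = -3190183/140*(-1/63901) = 3190183/8946140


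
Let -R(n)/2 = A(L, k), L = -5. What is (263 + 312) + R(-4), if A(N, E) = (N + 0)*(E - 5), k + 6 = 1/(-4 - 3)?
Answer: 3245/7 ≈ 463.57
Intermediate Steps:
k = -43/7 (k = -6 + 1/(-4 - 3) = -6 + 1/(-7) = -6 - 1/7 = -43/7 ≈ -6.1429)
A(N, E) = N*(-5 + E)
R(n) = -780/7 (R(n) = -(-10)*(-5 - 43/7) = -(-10)*(-78)/7 = -2*390/7 = -780/7)
(263 + 312) + R(-4) = (263 + 312) - 780/7 = 575 - 780/7 = 3245/7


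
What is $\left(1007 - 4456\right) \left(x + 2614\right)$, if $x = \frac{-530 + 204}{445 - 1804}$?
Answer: $- \frac{12253441648}{1359} \approx -9.0165 \cdot 10^{6}$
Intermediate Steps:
$x = \frac{326}{1359}$ ($x = - \frac{326}{-1359} = \left(-326\right) \left(- \frac{1}{1359}\right) = \frac{326}{1359} \approx 0.23988$)
$\left(1007 - 4456\right) \left(x + 2614\right) = \left(1007 - 4456\right) \left(\frac{326}{1359} + 2614\right) = \left(-3449\right) \frac{3552752}{1359} = - \frac{12253441648}{1359}$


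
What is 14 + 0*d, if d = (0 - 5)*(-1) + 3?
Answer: 14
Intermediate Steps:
d = 8 (d = -5*(-1) + 3 = 5 + 3 = 8)
14 + 0*d = 14 + 0*8 = 14 + 0 = 14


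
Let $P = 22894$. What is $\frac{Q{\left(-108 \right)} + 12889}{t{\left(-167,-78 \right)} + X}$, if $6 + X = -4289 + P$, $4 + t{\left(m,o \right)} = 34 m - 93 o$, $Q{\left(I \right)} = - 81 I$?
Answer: $\frac{21637}{20171} \approx 1.0727$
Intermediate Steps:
$t{\left(m,o \right)} = -4 - 93 o + 34 m$ ($t{\left(m,o \right)} = -4 + \left(34 m - 93 o\right) = -4 + \left(- 93 o + 34 m\right) = -4 - 93 o + 34 m$)
$X = 18599$ ($X = -6 + \left(-4289 + 22894\right) = -6 + 18605 = 18599$)
$\frac{Q{\left(-108 \right)} + 12889}{t{\left(-167,-78 \right)} + X} = \frac{\left(-81\right) \left(-108\right) + 12889}{\left(-4 - -7254 + 34 \left(-167\right)\right) + 18599} = \frac{8748 + 12889}{\left(-4 + 7254 - 5678\right) + 18599} = \frac{21637}{1572 + 18599} = \frac{21637}{20171}$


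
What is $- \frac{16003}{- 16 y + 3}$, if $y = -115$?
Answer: $- \frac{16003}{1843} \approx -8.6831$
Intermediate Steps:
$- \frac{16003}{- 16 y + 3} = - \frac{16003}{\left(-16\right) \left(-115\right) + 3} = - \frac{16003}{1840 + 3} = - \frac{16003}{1843}$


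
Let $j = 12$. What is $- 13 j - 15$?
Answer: $-171$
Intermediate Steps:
$- 13 j - 15 = \left(-13\right) 12 - 15 = -156 - 15 = -171$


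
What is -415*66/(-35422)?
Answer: 13695/17711 ≈ 0.77325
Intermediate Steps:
-415*66/(-35422) = -27390*(-1/35422) = 13695/17711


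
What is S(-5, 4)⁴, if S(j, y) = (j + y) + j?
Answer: 1296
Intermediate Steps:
S(j, y) = y + 2*j
S(-5, 4)⁴ = (4 + 2*(-5))⁴ = (4 - 10)⁴ = (-6)⁴ = 1296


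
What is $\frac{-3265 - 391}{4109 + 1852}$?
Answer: $- \frac{3656}{5961} \approx -0.61332$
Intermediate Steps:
$\frac{-3265 - 391}{4109 + 1852} = - \frac{3656}{5961}$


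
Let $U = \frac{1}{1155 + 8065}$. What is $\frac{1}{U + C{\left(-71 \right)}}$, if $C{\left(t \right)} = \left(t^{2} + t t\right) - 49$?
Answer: $\frac{9220}{92504261} \approx 9.9671 \cdot 10^{-5}$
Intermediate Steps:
$U = \frac{1}{9220} \approx 0.00010846$
$C{\left(t \right)} = -49 + 2 t^{2}$ ($C{\left(t \right)} = \left(t^{2} + t^{2}\right) - 49 = 2 t^{2} - 49 = -49 + 2 t^{2}$)
$\frac{1}{U + C{\left(-71 \right)}} = \frac{1}{\frac{1}{9220} - \left(49 - 2 \left(-71\right)^{2}\right)} = \frac{1}{\frac{1}{9220} + \left(-49 + 2 \cdot 5041\right)} = \frac{1}{\frac{1}{9220} + \left(-49 + 10082\right)} = \frac{1}{\frac{1}{9220} + 10033} = \frac{1}{\frac{92504261}{9220}} = \frac{9220}{92504261}$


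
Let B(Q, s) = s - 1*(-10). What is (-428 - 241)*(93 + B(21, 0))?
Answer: -68907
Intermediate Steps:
B(Q, s) = 10 + s (B(Q, s) = s + 10 = 10 + s)
(-428 - 241)*(93 + B(21, 0)) = (-428 - 241)*(93 + (10 + 0)) = -669*(93 + 10) = -669*103 = -68907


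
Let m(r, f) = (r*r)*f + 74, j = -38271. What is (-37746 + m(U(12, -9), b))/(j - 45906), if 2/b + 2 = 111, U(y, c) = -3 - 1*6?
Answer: 4106086/9175293 ≈ 0.44752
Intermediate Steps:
U(y, c) = -9 (U(y, c) = -3 - 6 = -9)
b = 2/109 (b = 2/(-2 + 111) = 2/109 ≈ 0.018349)
m(r, f) = 74 + f*r**2 (m(r, f) = r**2*f + 74 = f*r**2 + 74 = 74 + f*r**2)
(-37746 + m(U(12, -9), b))/(j - 45906) = (-37746 + (74 + (2/109)*(-9)**2))/(-38271 - 45906) = (-37746 + (74 + (2/109)*81))/(-84177) = (-37746 + (74 + 162/109))*(-1/84177) = (-37746 + 8228/109)*(-1/84177) = -4106086/109*(-1/84177) = 4106086/9175293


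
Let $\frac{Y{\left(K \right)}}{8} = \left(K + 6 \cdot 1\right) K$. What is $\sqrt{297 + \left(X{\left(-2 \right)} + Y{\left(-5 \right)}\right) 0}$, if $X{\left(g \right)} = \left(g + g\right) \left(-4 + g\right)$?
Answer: $3 \sqrt{33} \approx 17.234$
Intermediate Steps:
$X{\left(g \right)} = 2 g \left(-4 + g\right)$
$Y{\left(K \right)} = 8 K \left(6 + K\right)$ ($Y{\left(K \right)} = 8 \left(K + 6 \cdot 1\right) K = 8 \left(K + 6\right) K = 8 \left(6 + K\right) K = 8 K \left(6 + K\right)$)
$\sqrt{297 + \left(X{\left(-2 \right)} + Y{\left(-5 \right)}\right) 0} = \sqrt{297 + \left(2 \left(-2\right) \left(-4 - 2\right) + 8 \left(-5\right) \left(6 - 5\right)\right) 0} = \sqrt{297 + \left(2 \left(-2\right) \left(-6\right) + 8 \left(-5\right) 1\right) 0} = \sqrt{297 + \left(24 - 40\right) 0} = \sqrt{297 - 0} = \sqrt{297 + 0} = \sqrt{297} = 3 \sqrt{33}$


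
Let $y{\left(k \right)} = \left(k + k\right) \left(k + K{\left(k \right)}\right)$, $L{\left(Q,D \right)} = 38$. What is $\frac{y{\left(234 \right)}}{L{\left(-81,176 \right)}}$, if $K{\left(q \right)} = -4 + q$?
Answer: $\frac{108576}{19} \approx 5714.5$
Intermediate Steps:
$y{\left(k \right)} = 2 k \left(-4 + 2 k\right)$ ($y{\left(k \right)} = \left(k + k\right) \left(k + \left(-4 + k\right)\right) = 2 k \left(-4 + 2 k\right)$)
$\frac{y{\left(234 \right)}}{L{\left(-81,176 \right)}} = \frac{4 \cdot 234 \left(-2 + 234\right)}{38} = 4 \cdot 234 \cdot 232 \cdot \frac{1}{38} = 217152 \cdot \frac{1}{38} = \frac{108576}{19}$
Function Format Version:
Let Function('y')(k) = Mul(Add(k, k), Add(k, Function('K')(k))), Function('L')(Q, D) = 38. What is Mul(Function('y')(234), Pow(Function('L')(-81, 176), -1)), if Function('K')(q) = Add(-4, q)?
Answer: Rational(108576, 19) ≈ 5714.5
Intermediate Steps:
Function('y')(k) = Mul(2, k, Add(-4, Mul(2, k))) (Function('y')(k) = Mul(Add(k, k), Add(k, Add(-4, k))) = Mul(Mul(2, k), Add(-4, Mul(2, k))) = Mul(2, k, Add(-4, Mul(2, k))))
Mul(Function('y')(234), Pow(Function('L')(-81, 176), -1)) = Mul(Mul(4, 234, Add(-2, 234)), Pow(38, -1)) = Mul(Mul(4, 234, 232), Rational(1, 38)) = Mul(217152, Rational(1, 38)) = Rational(108576, 19)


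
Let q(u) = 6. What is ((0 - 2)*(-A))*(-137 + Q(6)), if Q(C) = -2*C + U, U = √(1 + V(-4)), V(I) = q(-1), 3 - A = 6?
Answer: 894 - 6*√7 ≈ 878.13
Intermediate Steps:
A = -3 (A = 3 - 1*6 = 3 - 6 = -3)
V(I) = 6
U = √7 (U = √(1 + 6) = √7 ≈ 2.6458)
Q(C) = √7 - 2*C (Q(C) = -2*C + √7 = √7 - 2*C)
((0 - 2)*(-A))*(-137 + Q(6)) = ((0 - 2)*(-1*(-3)))*(-137 + (√7 - 2*6)) = (-2*3)*(-137 + (√7 - 12)) = -6*(-137 + (-12 + √7)) = -6*(-149 + √7) = 894 - 6*√7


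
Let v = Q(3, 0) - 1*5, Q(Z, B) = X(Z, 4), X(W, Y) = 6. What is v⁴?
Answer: 1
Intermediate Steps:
Q(Z, B) = 6
v = 1 (v = 6 - 1*5 = 6 - 5 = 1)
v⁴ = 1⁴ = 1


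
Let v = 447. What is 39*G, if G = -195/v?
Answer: -2535/149 ≈ -17.013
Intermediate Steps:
G = -65/149 (G = -195/447 = -195*1/447 = -65/149 ≈ -0.43624)
39*G = 39*(-65/149) = -2535/149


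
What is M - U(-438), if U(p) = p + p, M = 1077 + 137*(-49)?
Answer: -4760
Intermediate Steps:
M = -5636 (M = 1077 - 6713 = -5636)
U(p) = 2*p
M - U(-438) = -5636 - 2*(-438) = -5636 - 1*(-876) = -5636 + 876 = -4760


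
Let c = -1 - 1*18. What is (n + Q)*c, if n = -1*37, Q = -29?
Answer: 1254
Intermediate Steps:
n = -37
c = -19 (c = -1 - 18 = -19)
(n + Q)*c = (-37 - 29)*(-19) = -66*(-19) = 1254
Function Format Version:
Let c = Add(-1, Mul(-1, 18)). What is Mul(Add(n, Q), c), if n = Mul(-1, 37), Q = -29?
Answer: 1254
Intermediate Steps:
n = -37
c = -19 (c = Add(-1, -18) = -19)
Mul(Add(n, Q), c) = Mul(Add(-37, -29), -19) = Mul(-66, -19) = 1254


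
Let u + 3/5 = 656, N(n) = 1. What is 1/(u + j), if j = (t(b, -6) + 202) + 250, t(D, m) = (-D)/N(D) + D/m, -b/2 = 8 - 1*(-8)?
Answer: 15/17171 ≈ 0.00087357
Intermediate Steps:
b = -32 (b = -2*(8 - 1*(-8)) = -2*(8 + 8) = -2*16 = -32)
t(D, m) = -D + D/m (t(D, m) = -D/1 + D/m = -D*1 + D/m = -D + D/m)
j = 1468/3 (j = ((-1*(-32) - 32/(-6)) + 202) + 250 = ((32 - 32*(-1/6)) + 202) + 250 = ((32 + 16/3) + 202) + 250 = (112/3 + 202) + 250 = 718/3 + 250 = 1468/3 ≈ 489.33)
u = 3277/5 (u = -3/5 + 656 = 3277/5 ≈ 655.40)
1/(u + j) = 1/(3277/5 + 1468/3) = 1/(17171/15) = 15/17171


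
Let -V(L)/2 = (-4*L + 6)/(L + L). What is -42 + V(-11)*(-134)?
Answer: -7162/11 ≈ -651.09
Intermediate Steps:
V(L) = -(6 - 4*L)/L (V(L) = -2*(-4*L + 6)/(L + L) = -2*(6 - 4*L)/(2*L) = -2*(6 - 4*L)*1/(2*L) = -(6 - 4*L)/L)
-42 + V(-11)*(-134) = -42 + (4 - 6/(-11))*(-134) = -42 + (4 - 6*(-1/11))*(-134) = -42 + (4 + 6/11)*(-134) = -42 + (50/11)*(-134) = -42 - 6700/11 = -7162/11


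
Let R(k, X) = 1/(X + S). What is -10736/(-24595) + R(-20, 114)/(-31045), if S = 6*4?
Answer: 9199050793/21074028990 ≈ 0.43651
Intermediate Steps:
S = 24
R(k, X) = 1/(24 + X) (R(k, X) = 1/(X + 24) = 1/(24 + X))
-10736/(-24595) + R(-20, 114)/(-31045) = -10736/(-24595) + 1/((24 + 114)*(-31045)) = -10736*(-1/24595) - 1/31045/138 = 10736/24595 + (1/138)*(-1/31045) = 10736/24595 - 1/4284210 = 9199050793/21074028990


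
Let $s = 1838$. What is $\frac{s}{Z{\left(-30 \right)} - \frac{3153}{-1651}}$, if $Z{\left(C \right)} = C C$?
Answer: $\frac{3034538}{1489053} \approx 2.0379$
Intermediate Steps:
$Z{\left(C \right)} = C^{2}$
$\frac{s}{Z{\left(-30 \right)} - \frac{3153}{-1651}} = \frac{1838}{\left(-30\right)^{2} - \frac{3153}{-1651}} = \frac{1838}{900 - 3153 \left(- \frac{1}{1651}\right)} = \frac{1838}{900 - - \frac{3153}{1651}} = \frac{1838}{900 + \frac{3153}{1651}} = \frac{1838}{\frac{1489053}{1651}} = 1838 \cdot \frac{1651}{1489053} = \frac{3034538}{1489053}$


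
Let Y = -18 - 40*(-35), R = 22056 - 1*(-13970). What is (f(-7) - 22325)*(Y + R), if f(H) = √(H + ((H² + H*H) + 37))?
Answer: -835133600 + 299264*√2 ≈ -8.3471e+8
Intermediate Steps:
R = 36026 (R = 22056 + 13970 = 36026)
Y = 1382 (Y = -18 + 1400 = 1382)
f(H) = √(37 + H + 2*H²) (f(H) = √(H + ((H² + H²) + 37)) = √(H + (2*H² + 37)) = √(H + (37 + 2*H²)) = √(37 + H + 2*H²))
(f(-7) - 22325)*(Y + R) = (√(37 - 7 + 2*(-7)²) - 22325)*(1382 + 36026) = (√(37 - 7 + 2*49) - 22325)*37408 = (√(37 - 7 + 98) - 22325)*37408 = (√128 - 22325)*37408 = (8*√2 - 22325)*37408 = (-22325 + 8*√2)*37408 = -835133600 + 299264*√2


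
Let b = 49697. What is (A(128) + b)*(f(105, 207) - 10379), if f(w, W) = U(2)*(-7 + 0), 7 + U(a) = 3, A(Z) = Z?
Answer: -515738575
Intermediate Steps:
U(a) = -4 (U(a) = -7 + 3 = -4)
f(w, W) = 28 (f(w, W) = -4*(-7 + 0) = -4*(-7) = 28)
(A(128) + b)*(f(105, 207) - 10379) = (128 + 49697)*(28 - 10379) = 49825*(-10351) = -515738575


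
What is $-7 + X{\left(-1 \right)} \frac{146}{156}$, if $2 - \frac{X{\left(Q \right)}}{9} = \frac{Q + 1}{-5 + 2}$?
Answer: $\frac{128}{13} \approx 9.8462$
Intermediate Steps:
$X{\left(Q \right)} = 21 + 3 Q$ ($X{\left(Q \right)} = 18 - 9 \frac{Q + 1}{-5 + 2} = 18 - 9 \frac{1 + Q}{-3} = 18 - 9 \left(1 + Q\right) \left(- \frac{1}{3}\right) = 18 - 9 \left(- \frac{1}{3} - \frac{Q}{3}\right) = 18 + \left(3 + 3 Q\right) = 21 + 3 Q$)
$-7 + X{\left(-1 \right)} \frac{146}{156} = -7 + \left(21 + 3 \left(-1\right)\right) \frac{146}{156} = -7 + \left(21 - 3\right) 146 \cdot \frac{1}{156} = -7 + 18 \cdot \frac{73}{78} = -7 + \frac{219}{13} = \frac{128}{13}$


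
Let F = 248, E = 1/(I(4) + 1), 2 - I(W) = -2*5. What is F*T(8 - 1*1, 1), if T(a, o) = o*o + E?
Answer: 3472/13 ≈ 267.08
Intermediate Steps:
I(W) = 12 (I(W) = 2 - (-2)*5 = 2 - 1*(-10) = 2 + 10 = 12)
E = 1/13 (E = 1/(12 + 1) = 1/13 ≈ 0.076923)
T(a, o) = 1/13 + o**2 (T(a, o) = o*o + 1/13 = o**2 + 1/13 = 1/13 + o**2)
F*T(8 - 1*1, 1) = 248*(1/13 + 1**2) = 248*(1/13 + 1) = 248*(14/13) = 3472/13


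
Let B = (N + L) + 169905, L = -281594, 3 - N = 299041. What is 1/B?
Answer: -1/410727 ≈ -2.4347e-6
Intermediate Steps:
N = -299038 (N = 3 - 1*299041 = 3 - 299041 = -299038)
B = -410727 (B = (-299038 - 281594) + 169905 = -580632 + 169905 = -410727)
1/B = 1/(-410727) = -1/410727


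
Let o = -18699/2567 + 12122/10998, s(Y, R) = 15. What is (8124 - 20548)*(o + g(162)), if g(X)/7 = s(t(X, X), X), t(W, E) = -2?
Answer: -17330309050424/14115933 ≈ -1.2277e+6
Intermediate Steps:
o = -87267214/14115933 (o = -18699*1/2567 + 12122*(1/10998) = -18699/2567 + 6061/5499 = -87267214/14115933 ≈ -6.1822)
g(X) = 105 (g(X) = 7*15 = 105)
(8124 - 20548)*(o + g(162)) = (8124 - 20548)*(-87267214/14115933 + 105) = -12424*1394905751/14115933 = -17330309050424/14115933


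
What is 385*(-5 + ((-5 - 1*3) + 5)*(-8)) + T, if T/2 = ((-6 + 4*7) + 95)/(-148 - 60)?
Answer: 58511/8 ≈ 7313.9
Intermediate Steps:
T = -9/8 (T = 2*(((-6 + 4*7) + 95)/(-148 - 60)) = 2*(((-6 + 28) + 95)/(-208)) = 2*((22 + 95)*(-1/208)) = 2*(117*(-1/208)) = 2*(-9/16) = -9/8 ≈ -1.1250)
385*(-5 + ((-5 - 1*3) + 5)*(-8)) + T = 385*(-5 + ((-5 - 1*3) + 5)*(-8)) - 9/8 = 385*(-5 + ((-5 - 3) + 5)*(-8)) - 9/8 = 385*(-5 + (-8 + 5)*(-8)) - 9/8 = 385*(-5 - 3*(-8)) - 9/8 = 385*(-5 + 24) - 9/8 = 385*19 - 9/8 = 7315 - 9/8 = 58511/8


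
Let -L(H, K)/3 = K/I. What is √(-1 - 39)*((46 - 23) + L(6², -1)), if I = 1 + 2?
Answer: 48*I*√10 ≈ 151.79*I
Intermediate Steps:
I = 3
L(H, K) = -K (L(H, K) = -3*K/3 = -K)
√(-1 - 39)*((46 - 23) + L(6², -1)) = √(-1 - 39)*((46 - 23) - 1*(-1)) = √(-40)*(23 + 1) = (2*I*√10)*24 = 48*I*√10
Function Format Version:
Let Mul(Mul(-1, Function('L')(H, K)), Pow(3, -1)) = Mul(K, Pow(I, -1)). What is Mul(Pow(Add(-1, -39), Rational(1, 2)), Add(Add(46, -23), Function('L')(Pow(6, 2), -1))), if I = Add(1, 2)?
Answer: Mul(48, I, Pow(10, Rational(1, 2))) ≈ Mul(151.79, I)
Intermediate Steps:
I = 3
Function('L')(H, K) = Mul(-1, K) (Function('L')(H, K) = Mul(-3, Mul(K, Pow(3, -1))) = Mul(-3, Mul(K, Rational(1, 3))) = Mul(-3, Mul(Rational(1, 3), K)) = Mul(-1, K))
Mul(Pow(Add(-1, -39), Rational(1, 2)), Add(Add(46, -23), Function('L')(Pow(6, 2), -1))) = Mul(Pow(Add(-1, -39), Rational(1, 2)), Add(Add(46, -23), Mul(-1, -1))) = Mul(Pow(-40, Rational(1, 2)), Add(23, 1)) = Mul(Mul(2, I, Pow(10, Rational(1, 2))), 24) = Mul(48, I, Pow(10, Rational(1, 2)))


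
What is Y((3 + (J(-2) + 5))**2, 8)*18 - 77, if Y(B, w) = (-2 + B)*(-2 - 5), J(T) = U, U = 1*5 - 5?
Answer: -7889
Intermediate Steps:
U = 0 (U = 5 - 5 = 0)
J(T) = 0
Y(B, w) = 14 - 7*B (Y(B, w) = (-2 + B)*(-7) = 14 - 7*B)
Y((3 + (J(-2) + 5))**2, 8)*18 - 77 = (14 - 7*(3 + (0 + 5))**2)*18 - 77 = (14 - 7*(3 + 5)**2)*18 - 77 = (14 - 7*8**2)*18 - 77 = (14 - 7*64)*18 - 77 = (14 - 448)*18 - 77 = -434*18 - 77 = -7812 - 77 = -7889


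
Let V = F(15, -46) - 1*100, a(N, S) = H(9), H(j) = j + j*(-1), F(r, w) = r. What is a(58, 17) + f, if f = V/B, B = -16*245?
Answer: 17/784 ≈ 0.021684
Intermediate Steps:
B = -3920
H(j) = 0 (H(j) = j - j = 0)
a(N, S) = 0
V = -85 (V = 15 - 1*100 = 15 - 100 = -85)
f = 17/784 (f = -85/(-3920) = -85*(-1/3920) = 17/784 ≈ 0.021684)
a(58, 17) + f = 0 + 17/784 = 17/784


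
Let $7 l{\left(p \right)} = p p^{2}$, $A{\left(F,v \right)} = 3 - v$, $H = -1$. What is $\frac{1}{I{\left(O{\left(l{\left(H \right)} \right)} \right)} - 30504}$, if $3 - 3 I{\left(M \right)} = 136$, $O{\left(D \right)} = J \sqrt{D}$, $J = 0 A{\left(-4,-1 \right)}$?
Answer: $- \frac{3}{91645} \approx -3.2735 \cdot 10^{-5}$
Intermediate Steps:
$l{\left(p \right)} = \frac{p^{3}}{7}$ ($l{\left(p \right)} = \frac{p p^{2}}{7} = \frac{p^{3}}{7}$)
$J = 0$ ($J = 0 \left(3 - -1\right) = 0 \left(3 + 1\right) = 0 \cdot 4 = 0$)
$O{\left(D \right)} = 0$ ($O{\left(D \right)} = 0 \sqrt{D} = 0$)
$I{\left(M \right)} = - \frac{133}{3}$ ($I{\left(M \right)} = 1 - \frac{136}{3} = - \frac{133}{3}$)
$\frac{1}{I{\left(O{\left(l{\left(H \right)} \right)} \right)} - 30504} = \frac{1}{- \frac{133}{3} - 30504} = \frac{1}{- \frac{91645}{3}} = - \frac{3}{91645}$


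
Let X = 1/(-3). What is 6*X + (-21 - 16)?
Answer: -39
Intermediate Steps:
X = -⅓ ≈ -0.33333
6*X + (-21 - 16) = 6*(-⅓) + (-21 - 16) = -2 - 37 = -39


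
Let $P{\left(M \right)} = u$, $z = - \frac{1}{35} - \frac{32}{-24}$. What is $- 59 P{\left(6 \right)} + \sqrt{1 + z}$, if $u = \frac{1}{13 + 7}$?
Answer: $- \frac{59}{20} + \frac{11 \sqrt{210}}{105} \approx -1.4319$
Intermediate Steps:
$z = \frac{137}{105}$ ($z = \left(-1\right) \frac{1}{35} - - \frac{4}{3} = - \frac{1}{35} + \frac{4}{3} = \frac{137}{105} \approx 1.3048$)
$u = \frac{1}{20} \approx 0.05$
$P{\left(M \right)} = \frac{1}{20}$
$- 59 P{\left(6 \right)} + \sqrt{1 + z} = \left(-59\right) \frac{1}{20} + \sqrt{1 + \frac{137}{105}} = - \frac{59}{20} + \sqrt{\frac{242}{105}} = - \frac{59}{20} + \frac{11 \sqrt{210}}{105}$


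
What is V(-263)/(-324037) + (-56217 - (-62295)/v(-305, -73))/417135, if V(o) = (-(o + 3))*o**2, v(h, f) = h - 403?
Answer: -1774714267811549/31899453062820 ≈ -55.635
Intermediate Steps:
v(h, f) = -403 + h
V(o) = o**2*(-3 - o) (V(o) = (-(3 + o))*o**2 = (-3 - o)*o**2 = o**2*(-3 - o))
V(-263)/(-324037) + (-56217 - (-62295)/v(-305, -73))/417135 = ((-263)**2*(-3 - 1*(-263)))/(-324037) + (-56217 - (-62295)/(-403 - 305))/417135 = (69169*(-3 + 263))*(-1/324037) + (-56217 - (-62295)/(-708))*(1/417135) = (69169*260)*(-1/324037) + (-56217 - (-62295)*(-1)/708)*(1/417135) = 17983940*(-1/324037) + (-56217 - 1*20765/236)*(1/417135) = -17983940/324037 + (-56217 - 20765/236)*(1/417135) = -17983940/324037 - 13287977/236*1/417135 = -17983940/324037 - 13287977/98443860 = -1774714267811549/31899453062820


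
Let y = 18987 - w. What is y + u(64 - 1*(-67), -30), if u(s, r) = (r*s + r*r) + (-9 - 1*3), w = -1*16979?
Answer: 32924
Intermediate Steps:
w = -16979
y = 35966 (y = 18987 - 1*(-16979) = 18987 + 16979 = 35966)
u(s, r) = -12 + r**2 + r*s (u(s, r) = (r*s + r**2) + (-9 - 3) = (r**2 + r*s) - 12 = -12 + r**2 + r*s)
y + u(64 - 1*(-67), -30) = 35966 + (-12 + (-30)**2 - 30*(64 - 1*(-67))) = 35966 + (-12 + 900 - 30*(64 + 67)) = 35966 + (-12 + 900 - 30*131) = 35966 + (-12 + 900 - 3930) = 35966 - 3042 = 32924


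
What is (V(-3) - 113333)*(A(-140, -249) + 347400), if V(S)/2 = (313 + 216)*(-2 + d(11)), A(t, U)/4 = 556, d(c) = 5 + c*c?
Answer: 6243935016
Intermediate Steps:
d(c) = 5 + c**2
A(t, U) = 2224 (A(t, U) = 4*556 = 2224)
V(S) = 131192 (V(S) = 2*((313 + 216)*(-2 + (5 + 11**2))) = 2*(529*(-2 + (5 + 121))) = 2*(529*(-2 + 126)) = 2*(529*124) = 2*65596 = 131192)
(V(-3) - 113333)*(A(-140, -249) + 347400) = (131192 - 113333)*(2224 + 347400) = 17859*349624 = 6243935016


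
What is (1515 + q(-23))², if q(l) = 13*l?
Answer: 1478656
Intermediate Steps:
(1515 + q(-23))² = (1515 + 13*(-23))² = (1515 - 299)² = 1216² = 1478656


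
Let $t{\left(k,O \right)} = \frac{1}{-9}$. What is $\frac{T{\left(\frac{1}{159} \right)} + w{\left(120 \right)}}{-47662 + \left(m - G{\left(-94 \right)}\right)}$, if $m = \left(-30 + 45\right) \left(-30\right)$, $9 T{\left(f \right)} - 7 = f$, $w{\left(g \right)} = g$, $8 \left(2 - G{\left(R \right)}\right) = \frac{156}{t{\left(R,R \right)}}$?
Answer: $- \frac{345668}{138204549} \approx -0.0025011$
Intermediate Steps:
$t{\left(k,O \right)} = - \frac{1}{9}$
$G{\left(R \right)} = \frac{355}{2}$ ($G{\left(R \right)} = 2 - \frac{156 \frac{1}{- \frac{1}{9}}}{8} = 2 - \frac{156 \left(-9\right)}{8} = 2 - - \frac{351}{2} = 2 + \frac{351}{2} = \frac{355}{2}$)
$T{\left(f \right)} = \frac{7}{9} + \frac{f}{9}$
$m = -450$ ($m = 15 \left(-30\right) = -450$)
$\frac{T{\left(\frac{1}{159} \right)} + w{\left(120 \right)}}{-47662 + \left(m - G{\left(-94 \right)}\right)} = \frac{\left(\frac{7}{9} + \frac{1}{9 \cdot 159}\right) + 120}{-47662 - \frac{1255}{2}} = \frac{\left(\frac{7}{9} + \frac{1}{9} \cdot \frac{1}{159}\right) + 120}{-47662 - \frac{1255}{2}} = \frac{\left(\frac{7}{9} + \frac{1}{1431}\right) + 120}{-47662 - \frac{1255}{2}} = \frac{\frac{1114}{1431} + 120}{- \frac{96579}{2}} = \frac{172834}{1431} \left(- \frac{2}{96579}\right) = - \frac{345668}{138204549}$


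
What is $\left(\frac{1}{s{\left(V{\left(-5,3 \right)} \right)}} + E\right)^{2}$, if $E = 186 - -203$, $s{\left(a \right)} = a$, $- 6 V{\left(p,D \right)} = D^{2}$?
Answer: $\frac{1357225}{9} \approx 1.508 \cdot 10^{5}$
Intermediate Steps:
$V{\left(p,D \right)} = - \frac{D^{2}}{6}$
$E = 389$ ($E = 186 + 203 = 389$)
$\left(\frac{1}{s{\left(V{\left(-5,3 \right)} \right)}} + E\right)^{2} = \left(\frac{1}{\left(- \frac{1}{6}\right) 3^{2}} + 389\right)^{2} = \left(\frac{1}{\left(- \frac{1}{6}\right) 9} + 389\right)^{2} = \left(\frac{1}{- \frac{3}{2}} + 389\right)^{2} = \left(- \frac{2}{3} + 389\right)^{2} = \left(\frac{1165}{3}\right)^{2} = \frac{1357225}{9}$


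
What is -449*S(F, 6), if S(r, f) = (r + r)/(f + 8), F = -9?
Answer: 4041/7 ≈ 577.29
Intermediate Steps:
S(r, f) = 2*r/(8 + f) (S(r, f) = (2*r)/(8 + f) = 2*r/(8 + f))
-449*S(F, 6) = -898*(-9)/(8 + 6) = -898*(-9)/14 = -449*(-9/7) = 4041/7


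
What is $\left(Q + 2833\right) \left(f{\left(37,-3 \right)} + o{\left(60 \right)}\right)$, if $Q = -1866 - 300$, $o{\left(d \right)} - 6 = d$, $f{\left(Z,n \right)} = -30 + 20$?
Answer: $37352$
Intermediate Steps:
$f{\left(Z,n \right)} = -10$
$o{\left(d \right)} = 6 + d$
$Q = -2166$ ($Q = -1866 - 300 = -2166$)
$\left(Q + 2833\right) \left(f{\left(37,-3 \right)} + o{\left(60 \right)}\right) = \left(-2166 + 2833\right) \left(-10 + \left(6 + 60\right)\right) = 667 \left(-10 + 66\right) = 667 \cdot 56 = 37352$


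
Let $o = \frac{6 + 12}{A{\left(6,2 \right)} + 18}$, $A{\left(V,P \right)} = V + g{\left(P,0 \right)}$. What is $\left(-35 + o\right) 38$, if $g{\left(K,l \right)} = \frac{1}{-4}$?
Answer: $- \frac{6506}{5} \approx -1301.2$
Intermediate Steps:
$g{\left(K,l \right)} = - \frac{1}{4}$
$A{\left(V,P \right)} = - \frac{1}{4} + V$ ($A{\left(V,P \right)} = V - \frac{1}{4} = - \frac{1}{4} + V$)
$o = \frac{72}{95}$ ($o = \frac{6 + 12}{\left(- \frac{1}{4} + 6\right) + 18} = \frac{18}{\frac{23}{4} + 18} = \frac{18}{\frac{95}{4}} = 18 \cdot \frac{4}{95} = \frac{72}{95} \approx 0.75789$)
$\left(-35 + o\right) 38 = \left(-35 + \frac{72}{95}\right) 38 = \left(- \frac{3253}{95}\right) 38 = - \frac{6506}{5}$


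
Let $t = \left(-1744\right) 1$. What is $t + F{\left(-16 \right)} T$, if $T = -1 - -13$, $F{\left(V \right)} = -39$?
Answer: $-2212$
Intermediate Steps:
$T = 12$ ($T = -1 + 13 = 12$)
$t = -1744$
$t + F{\left(-16 \right)} T = -1744 - 468 = -2212$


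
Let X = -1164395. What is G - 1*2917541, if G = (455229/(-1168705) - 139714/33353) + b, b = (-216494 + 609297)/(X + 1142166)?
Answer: -2528017122654461065983/866482371321085 ≈ -2.9176e+6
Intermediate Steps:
b = -392803/22229 (b = (-216494 + 609297)/(-1164395 + 1142166) = 392803/(-22229) = 392803*(-1/22229) = -392803/22229 ≈ -17.671)
G = -19278547971413998/866482371321085 (G = (455229/(-1168705) - 139714/33353) - 392803/22229 = (455229*(-1/1168705) - 139714*1/33353) - 392803/22229 = (-455229/1168705 - 139714/33353) - 392803/22229 = -178467703207/38979817865 - 392803/22229 = -19278547971413998/866482371321085 ≈ -22.249)
G - 1*2917541 = -19278547971413998/866482371321085 - 1*2917541 = -19278547971413998/866482371321085 - 2917541 = -2528017122654461065983/866482371321085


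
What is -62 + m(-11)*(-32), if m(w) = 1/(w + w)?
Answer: -666/11 ≈ -60.545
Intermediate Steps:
m(w) = 1/(2*w)
-62 + m(-11)*(-32) = -62 + ((1/2)/(-11))*(-32) = -62 + ((1/2)*(-1/11))*(-32) = -62 - 1/22*(-32) = -62 + 16/11 = -666/11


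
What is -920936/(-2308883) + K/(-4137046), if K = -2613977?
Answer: 9845321652747/9551955179618 ≈ 1.0307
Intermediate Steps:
-920936/(-2308883) + K/(-4137046) = -920936/(-2308883) - 2613977/(-4137046) = -920936*(-1/2308883) - 2613977*(-1/4137046) = 920936/2308883 + 2613977/4137046 = 9845321652747/9551955179618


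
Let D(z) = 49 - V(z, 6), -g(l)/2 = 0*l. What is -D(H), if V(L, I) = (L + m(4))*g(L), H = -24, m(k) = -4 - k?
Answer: -49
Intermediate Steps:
g(l) = 0 (g(l) = -0*l = -2*0 = 0)
V(L, I) = 0 (V(L, I) = (L + (-4 - 1*4))*0 = (L + (-4 - 4))*0 = (L - 8)*0 = (-8 + L)*0 = 0)
D(z) = 49 (D(z) = 49 - 1*0 = 49 + 0 = 49)
-D(H) = -1*49 = -49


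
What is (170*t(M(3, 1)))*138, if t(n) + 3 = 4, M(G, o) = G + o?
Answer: 23460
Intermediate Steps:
t(n) = 1 (t(n) = -3 + 4 = 1)
(170*t(M(3, 1)))*138 = (170*1)*138 = 170*138 = 23460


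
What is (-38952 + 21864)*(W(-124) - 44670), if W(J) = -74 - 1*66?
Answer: 765713280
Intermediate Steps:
W(J) = -140 (W(J) = -74 - 66 = -140)
(-38952 + 21864)*(W(-124) - 44670) = (-38952 + 21864)*(-140 - 44670) = -17088*(-44810) = 765713280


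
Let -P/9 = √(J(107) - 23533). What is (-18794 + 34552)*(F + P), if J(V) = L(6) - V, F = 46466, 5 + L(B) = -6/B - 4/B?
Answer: 732211228 - 94548*I*√53205 ≈ 7.3221e+8 - 2.1809e+7*I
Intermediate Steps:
L(B) = -5 - 10/B (L(B) = -5 + (-6/B - 4/B) = -5 - 10/B)
J(V) = -20/3 - V (J(V) = (-5 - 10/6) - V = (-5 - 10*⅙) - V = (-5 - 5/3) - V = -20/3 - V)
P = -6*I*√53205 (P = -9*√((-20/3 - 1*107) - 23533) = -9*√((-20/3 - 107) - 23533) = -9*√(-341/3 - 23533) = -6*I*√53205 ≈ -1384.0*I)
(-18794 + 34552)*(F + P) = (-18794 + 34552)*(46466 - 6*I*√53205) = 15758*(46466 - 6*I*√53205) = 732211228 - 94548*I*√53205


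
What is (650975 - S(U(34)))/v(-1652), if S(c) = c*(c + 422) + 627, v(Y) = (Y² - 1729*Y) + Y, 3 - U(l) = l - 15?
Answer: 164211/1395940 ≈ 0.11763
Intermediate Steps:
U(l) = 18 - l (U(l) = 3 - (l - 15) = 3 - (-15 + l) = 3 + (15 - l) = 18 - l)
v(Y) = Y² - 1728*Y
S(c) = 627 + c*(422 + c) (S(c) = c*(422 + c) + 627 = 627 + c*(422 + c))
(650975 - S(U(34)))/v(-1652) = (650975 - (627 + (18 - 1*34)² + 422*(18 - 1*34)))/((-1652*(-1728 - 1652))) = (650975 - (627 + (18 - 34)² + 422*(18 - 34)))/((-1652*(-3380))) = (650975 - (627 + (-16)² + 422*(-16)))/5583760 = (650975 - (627 + 256 - 6752))*(1/5583760) = (650975 - 1*(-5869))*(1/5583760) = (650975 + 5869)*(1/5583760) = 656844*(1/5583760) = 164211/1395940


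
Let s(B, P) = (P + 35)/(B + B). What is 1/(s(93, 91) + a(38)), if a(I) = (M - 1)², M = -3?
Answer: 31/517 ≈ 0.059961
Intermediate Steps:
s(B, P) = (35 + P)/(2*B) (s(B, P) = (35 + P)/((2*B)) = (35 + P)*(1/(2*B)) = (35 + P)/(2*B))
a(I) = 16 (a(I) = (-3 - 1)² = (-4)² = 16)
1/(s(93, 91) + a(38)) = 1/((½)*(35 + 91)/93 + 16) = 1/((½)*(1/93)*126 + 16) = 1/(21/31 + 16) = 1/(517/31) = 31/517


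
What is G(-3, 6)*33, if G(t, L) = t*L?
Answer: -594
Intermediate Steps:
G(t, L) = L*t
G(-3, 6)*33 = (6*(-3))*33 = -18*33 = -594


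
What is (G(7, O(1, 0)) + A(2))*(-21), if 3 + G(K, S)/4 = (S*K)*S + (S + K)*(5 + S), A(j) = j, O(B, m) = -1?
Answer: -2394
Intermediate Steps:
G(K, S) = -12 + 4*K*S² + 4*(5 + S)*(K + S) (G(K, S) = -12 + 4*((S*K)*S + (S + K)*(5 + S)) = -12 + 4*((K*S)*S + (K + S)*(5 + S)) = -12 + 4*(K*S² + (5 + S)*(K + S)) = -12 + (4*K*S² + 4*(5 + S)*(K + S)) = -12 + 4*K*S² + 4*(5 + S)*(K + S))
(G(7, O(1, 0)) + A(2))*(-21) = ((-12 + 4*(-1)² + 20*7 + 20*(-1) + 4*7*(-1) + 4*7*(-1)²) + 2)*(-21) = ((-12 + 4*1 + 140 - 20 - 28 + 4*7*1) + 2)*(-21) = ((-12 + 4 + 140 - 20 - 28 + 28) + 2)*(-21) = (112 + 2)*(-21) = 114*(-21) = -2394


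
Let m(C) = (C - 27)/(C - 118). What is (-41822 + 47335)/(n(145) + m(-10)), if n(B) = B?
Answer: 705664/18597 ≈ 37.945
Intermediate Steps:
m(C) = (-27 + C)/(-118 + C)
(-41822 + 47335)/(n(145) + m(-10)) = (-41822 + 47335)/(145 + (-27 - 10)/(-118 - 10)) = 5513/(145 - 37/(-128)) = 5513/(145 - 1/128*(-37)) = 5513/(145 + 37/128) = 5513/(18597/128) = 5513*(128/18597) = 705664/18597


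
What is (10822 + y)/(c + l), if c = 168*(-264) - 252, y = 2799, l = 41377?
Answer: -13621/3227 ≈ -4.2209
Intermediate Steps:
c = -44604 (c = -44352 - 252 = -44604)
(10822 + y)/(c + l) = (10822 + 2799)/(-44604 + 41377) = 13621/(-3227) = 13621*(-1/3227) = -13621/3227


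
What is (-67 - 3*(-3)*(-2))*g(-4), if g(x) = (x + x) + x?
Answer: 1020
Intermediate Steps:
g(x) = 3*x (g(x) = 2*x + x = 3*x)
(-67 - 3*(-3)*(-2))*g(-4) = (-67 - 3*(-3)*(-2))*(3*(-4)) = (-67 + 9*(-2))*(-12) = (-67 - 18)*(-12) = -85*(-12) = 1020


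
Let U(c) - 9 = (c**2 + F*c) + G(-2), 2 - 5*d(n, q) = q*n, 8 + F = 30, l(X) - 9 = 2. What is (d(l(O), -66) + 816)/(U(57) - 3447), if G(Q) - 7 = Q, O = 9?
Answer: 2404/2675 ≈ 0.89869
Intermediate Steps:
G(Q) = 7 + Q
l(X) = 11 (l(X) = 9 + 2 = 11)
F = 22 (F = -8 + 30 = 22)
d(n, q) = 2/5 - n*q/5 (d(n, q) = 2/5 - q*n/5 = 2/5 - n*q/5)
U(c) = 14 + c**2 + 22*c (U(c) = 9 + ((c**2 + 22*c) + (7 - 2)) = 9 + ((c**2 + 22*c) + 5) = 9 + (5 + c**2 + 22*c) = 14 + c**2 + 22*c)
(d(l(O), -66) + 816)/(U(57) - 3447) = ((2/5 - 1/5*11*(-66)) + 816)/((14 + 57**2 + 22*57) - 3447) = ((2/5 + 726/5) + 816)/((14 + 3249 + 1254) - 3447) = (728/5 + 816)/(4517 - 3447) = (4808/5)/1070 = (4808/5)*(1/1070) = 2404/2675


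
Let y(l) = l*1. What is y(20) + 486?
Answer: 506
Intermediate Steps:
y(l) = l
y(20) + 486 = 20 + 486 = 506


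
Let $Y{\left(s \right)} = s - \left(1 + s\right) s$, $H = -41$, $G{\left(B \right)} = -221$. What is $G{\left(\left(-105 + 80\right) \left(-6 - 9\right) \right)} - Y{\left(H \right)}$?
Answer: $1460$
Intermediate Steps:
$Y{\left(s \right)} = s - s \left(1 + s\right)$
$G{\left(\left(-105 + 80\right) \left(-6 - 9\right) \right)} - Y{\left(H \right)} = -221 - - \left(-41\right)^{2} = -221 - \left(-1\right) 1681 = -221 - -1681 = -221 + 1681 = 1460$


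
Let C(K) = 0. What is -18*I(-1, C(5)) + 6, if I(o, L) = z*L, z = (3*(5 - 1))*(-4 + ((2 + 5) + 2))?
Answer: 6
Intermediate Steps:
z = 60 (z = (3*4)*(-4 + (7 + 2)) = 12*(-4 + 9) = 12*5 = 60)
I(o, L) = 60*L
-18*I(-1, C(5)) + 6 = -1080*0 + 6 = -18*0 + 6 = 0 + 6 = 6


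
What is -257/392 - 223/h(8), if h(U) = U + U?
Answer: -11441/784 ≈ -14.593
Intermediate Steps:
h(U) = 2*U
-257/392 - 223/h(8) = -257/392 - 223/(2*8) = -257*1/392 - 223/16 = -257/392 - 223*1/16 = -257/392 - 223/16 = -11441/784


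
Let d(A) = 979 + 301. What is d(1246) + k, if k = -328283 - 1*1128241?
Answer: -1455244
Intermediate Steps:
k = -1456524 (k = -328283 - 1128241 = -1456524)
d(A) = 1280
d(1246) + k = 1280 - 1456524 = -1455244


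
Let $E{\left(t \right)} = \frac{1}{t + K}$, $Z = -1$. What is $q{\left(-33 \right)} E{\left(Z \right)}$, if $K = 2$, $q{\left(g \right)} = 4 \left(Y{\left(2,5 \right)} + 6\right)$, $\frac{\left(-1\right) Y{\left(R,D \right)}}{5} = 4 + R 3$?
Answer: $-176$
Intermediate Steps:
$Y{\left(R,D \right)} = -20 - 15 R$ ($Y{\left(R,D \right)} = - 5 \left(4 + R 3\right) = - 5 \left(4 + 3 R\right) = -20 - 15 R$)
$q{\left(g \right)} = -176$ ($q{\left(g \right)} = 4 \left(\left(-20 - 30\right) + 6\right) = 4 \left(-50 + 6\right) = 4 \left(-44\right) = -176$)
$E{\left(t \right)} = \frac{1}{2 + t}$ ($E{\left(t \right)} = \frac{1}{t + 2} = \frac{1}{2 + t}$)
$q{\left(-33 \right)} E{\left(Z \right)} = - \frac{176}{2 - 1} = - \frac{176}{1} = \left(-176\right) 1 = -176$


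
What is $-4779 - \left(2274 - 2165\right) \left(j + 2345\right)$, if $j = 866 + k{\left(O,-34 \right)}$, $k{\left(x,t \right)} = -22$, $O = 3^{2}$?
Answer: $-352380$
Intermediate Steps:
$O = 9$
$j = 844$ ($j = 866 - 22 = 844$)
$-4779 - \left(2274 - 2165\right) \left(j + 2345\right) = -4779 - \left(2274 - 2165\right) \left(844 + 2345\right) = -4779 - 109 \cdot 3189 = -4779 - 347601 = -352380$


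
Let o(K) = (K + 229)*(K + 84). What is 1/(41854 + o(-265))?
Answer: 1/48370 ≈ 2.0674e-5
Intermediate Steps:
o(K) = (84 + K)*(229 + K) (o(K) = (229 + K)*(84 + K) = (84 + K)*(229 + K))
1/(41854 + o(-265)) = 1/(41854 + (19236 + (-265)**2 + 313*(-265))) = 1/(41854 + (19236 + 70225 - 82945)) = 1/(41854 + 6516) = 1/48370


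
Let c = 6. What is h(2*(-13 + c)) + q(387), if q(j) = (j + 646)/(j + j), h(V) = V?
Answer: -9803/774 ≈ -12.665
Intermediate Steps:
q(j) = (646 + j)/(2*j) (q(j) = (646 + j)/((2*j)) = (646 + j)*(1/(2*j)) = (646 + j)/(2*j))
h(2*(-13 + c)) + q(387) = 2*(-13 + 6) + (½)*(646 + 387)/387 = 2*(-7) + (½)*(1/387)*1033 = -14 + 1033/774 = -9803/774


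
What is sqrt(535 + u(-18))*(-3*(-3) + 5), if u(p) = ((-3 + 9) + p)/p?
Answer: 14*sqrt(4821)/3 ≈ 324.02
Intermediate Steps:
u(p) = (6 + p)/p
sqrt(535 + u(-18))*(-3*(-3) + 5) = sqrt(535 + (6 - 18)/(-18))*(-3*(-3) + 5) = sqrt(535 - 1/18*(-12))*(9 + 5) = sqrt(535 + 2/3)*14 = sqrt(1607/3)*14 = (sqrt(4821)/3)*14 = 14*sqrt(4821)/3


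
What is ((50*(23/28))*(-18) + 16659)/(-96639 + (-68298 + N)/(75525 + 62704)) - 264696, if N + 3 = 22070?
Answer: -1767953139246669/6679179281 ≈ -2.6470e+5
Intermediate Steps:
N = 22067 (N = -3 + 22070 = 22067)
((50*(23/28))*(-18) + 16659)/(-96639 + (-68298 + N)/(75525 + 62704)) - 264696 = ((50*(23/28))*(-18) + 16659)/(-96639 + (-68298 + 22067)/(75525 + 62704)) - 264696 = ((50*(23*(1/28)))*(-18) + 16659)/(-96639 - 46231/138229) - 264696 = ((50*(23/28))*(-18) + 16659)/(-96639 - 46231*1/138229) - 264696 = ((575/14)*(-18) + 16659)/(-96639 - 46231/138229) - 264696 = (-5175/7 + 16659)/(-13358358562/138229) - 264696 = (111438/7)*(-138229/13358358562) - 264696 = -1100283093/6679179281 - 264696 = -1767953139246669/6679179281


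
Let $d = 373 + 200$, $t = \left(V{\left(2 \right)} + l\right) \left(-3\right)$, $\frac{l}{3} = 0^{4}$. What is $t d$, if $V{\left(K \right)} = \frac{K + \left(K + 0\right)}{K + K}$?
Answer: $-1719$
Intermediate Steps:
$l = 0$ ($l = 3 \cdot 0^{4} = 3 \cdot 0 = 0$)
$V{\left(K \right)} = 1$ ($V{\left(K \right)} = \frac{K + K}{2 K} = 2 K \frac{1}{2 K} = 1$)
$t = -3$ ($t = \left(1 + 0\right) \left(-3\right) = 1 \left(-3\right) = -3$)
$d = 573$
$t d = \left(-3\right) 573 = -1719$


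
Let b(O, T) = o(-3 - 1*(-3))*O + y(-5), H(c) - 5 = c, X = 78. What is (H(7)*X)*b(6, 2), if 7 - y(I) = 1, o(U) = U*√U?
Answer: 5616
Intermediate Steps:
o(U) = U^(3/2)
y(I) = 6 (y(I) = 7 - 1*1 = 7 - 1 = 6)
H(c) = 5 + c
b(O, T) = 6 (b(O, T) = (-3 - 1*(-3))^(3/2)*O + 6 = (-3 + 3)^(3/2)*O + 6 = 0^(3/2)*O + 6 = 0*O + 6 = 0 + 6 = 6)
(H(7)*X)*b(6, 2) = ((5 + 7)*78)*6 = (12*78)*6 = 936*6 = 5616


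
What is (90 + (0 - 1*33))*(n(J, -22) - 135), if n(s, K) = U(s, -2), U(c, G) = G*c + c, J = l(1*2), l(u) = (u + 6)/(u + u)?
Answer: -7809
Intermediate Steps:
l(u) = (6 + u)/(2*u) (l(u) = (6 + u)/((2*u)) = (6 + u)*(1/(2*u)) = (6 + u)/(2*u))
J = 2 (J = (6 + 1*2)/(2*((1*2))) = (1/2)*(6 + 2)/2 = (1/2)*(1/2)*8 = 2)
U(c, G) = c + G*c
n(s, K) = -s (n(s, K) = s*(1 - 2) = s*(-1) = -s)
(90 + (0 - 1*33))*(n(J, -22) - 135) = (90 + (0 - 1*33))*(-1*2 - 135) = (90 + (0 - 33))*(-2 - 135) = (90 - 33)*(-137) = 57*(-137) = -7809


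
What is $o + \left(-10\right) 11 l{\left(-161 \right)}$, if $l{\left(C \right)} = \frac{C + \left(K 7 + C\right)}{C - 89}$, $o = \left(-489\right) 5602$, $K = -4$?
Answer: $-2739532$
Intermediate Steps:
$o = -2739378$
$l{\left(C \right)} = \frac{-28 + 2 C}{-89 + C}$ ($l{\left(C \right)} = \frac{C + \left(\left(-4\right) 7 + C\right)}{C - 89} = \frac{C + \left(-28 + C\right)}{C - 89} = \frac{-28 + 2 C}{-89 + C}$)
$o + \left(-10\right) 11 l{\left(-161 \right)} = -2739378 + \left(-10\right) 11 \frac{2 \left(-14 - 161\right)}{-89 - 161} = -2739378 - 110 \cdot 2 \frac{1}{-250} \left(-175\right) = -2739378 - 110 \cdot 2 \left(- \frac{1}{250}\right) \left(-175\right) = -2739378 - 154 = -2739532$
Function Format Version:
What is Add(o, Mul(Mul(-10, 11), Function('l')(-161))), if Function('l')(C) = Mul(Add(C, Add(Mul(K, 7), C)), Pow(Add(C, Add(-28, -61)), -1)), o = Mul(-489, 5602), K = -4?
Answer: -2739532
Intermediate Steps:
o = -2739378
Function('l')(C) = Mul(Pow(Add(-89, C), -1), Add(-28, Mul(2, C))) (Function('l')(C) = Mul(Add(C, Add(Mul(-4, 7), C)), Pow(Add(C, Add(-28, -61)), -1)) = Mul(Add(C, Add(-28, C)), Pow(Add(C, -89), -1)) = Mul(Add(-28, Mul(2, C)), Pow(Add(-89, C), -1)) = Mul(Pow(Add(-89, C), -1), Add(-28, Mul(2, C))))
Add(o, Mul(Mul(-10, 11), Function('l')(-161))) = Add(-2739378, Mul(Mul(-10, 11), Mul(2, Pow(Add(-89, -161), -1), Add(-14, -161)))) = Add(-2739378, Mul(-110, Mul(2, Pow(-250, -1), -175))) = Add(-2739378, Mul(-110, Mul(2, Rational(-1, 250), -175))) = Add(-2739378, Mul(-110, Rational(7, 5))) = Add(-2739378, -154) = -2739532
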